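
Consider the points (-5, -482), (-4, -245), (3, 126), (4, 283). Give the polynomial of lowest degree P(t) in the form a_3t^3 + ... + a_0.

P(t) = 4t^3 + t^2 + 2t + 3

Newton's divided differences:
P[-5,-4] = (-245 - (-482)) / (-4 - (-5)) = 237
P[-4,3] = (126 - (-245)) / (3 - (-4)) = 53
P[3,4] = (283 - 126) / (4 - 3) = 157
P[-5,-4,3] = (53 - 237) / (3 - (-5)) = -23
P[-4,3,4] = (157 - 53) / (4 - (-4)) = 13
P[-5,-4,3,4] = (13 - (-23)) / (4 - (-5)) = 4
P(t) = -482 + 237·(t + 5) + (-23)·(t + 5)(t + 4) + 4·(t + 5)(t + 4)(t - 3)
Expanding: P(t) = 4t^3 + t^2 + 2t + 3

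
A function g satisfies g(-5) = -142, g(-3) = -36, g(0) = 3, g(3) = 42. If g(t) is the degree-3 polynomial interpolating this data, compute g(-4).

Using Newton's divided-difference form:
g[-5,-3] = (-36 - (-142)) / (-3 - (-5)) = 53
g[-3,0] = (3 - (-36)) / (0 - (-3)) = 13
g[0,3] = (42 - 3) / (3 - 0) = 13
g[-5,-3,0] = (13 - 53) / (0 - (-5)) = -8
g[-3,0,3] = (13 - 13) / (3 - (-3)) = 0
g[-5,-3,0,3] = (0 - (-8)) / (3 - (-5)) = 1
g(-4) = -142 + 53·(1) + (-8)·(1)·(-1) + 1·(1)·(-1)·(-4) = -77

-77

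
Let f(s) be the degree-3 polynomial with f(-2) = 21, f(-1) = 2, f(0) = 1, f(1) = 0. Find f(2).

Using Newton's divided-difference form:
f[-2,-1] = (2 - 21) / (-1 - (-2)) = -19
f[-1,0] = (1 - 2) / (0 - (-1)) = -1
f[0,1] = (0 - 1) / (1 - 0) = -1
f[-2,-1,0] = (-1 - (-19)) / (0 - (-2)) = 9
f[-1,0,1] = (-1 - (-1)) / (1 - (-1)) = 0
f[-2,-1,0,1] = (0 - 9) / (1 - (-2)) = -3
f(2) = 21 + (-19)·(4) + 9·(4)·(3) + (-3)·(4)·(3)·(2) = -19

-19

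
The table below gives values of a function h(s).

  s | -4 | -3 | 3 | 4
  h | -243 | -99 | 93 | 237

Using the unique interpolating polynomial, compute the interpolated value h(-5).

Evaluate each Lagrange basis at s = -5:
L_0(-5) = (-2)·(-8)·(-9)/[(-1)·(-7)·(-8)] = 18/7
L_1(-5) = (-1)·(-8)·(-9)/[(1)·(-6)·(-7)] = -12/7
L_2(-5) = (-1)·(-2)·(-9)/[(7)·(6)·(-1)] = 3/7
L_3(-5) = (-1)·(-2)·(-8)/[(8)·(7)·(1)] = -2/7
Sum: (-243)·(18/7) + (-99)·(-12/7) + 93·(3/7) + 237·(-2/7) = -483

-483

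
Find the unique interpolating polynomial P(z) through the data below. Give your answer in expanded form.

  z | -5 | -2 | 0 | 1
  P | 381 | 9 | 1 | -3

P(z) = -4z^3 - 4z^2 + 4z + 1

Newton's divided differences:
P[-5,-2] = (9 - 381) / (-2 - (-5)) = -124
P[-2,0] = (1 - 9) / (0 - (-2)) = -4
P[0,1] = (-3 - 1) / (1 - 0) = -4
P[-5,-2,0] = (-4 - (-124)) / (0 - (-5)) = 24
P[-2,0,1] = (-4 - (-4)) / (1 - (-2)) = 0
P[-5,-2,0,1] = (0 - 24) / (1 - (-5)) = -4
P(z) = 381 + (-124)·(z + 5) + 24·(z + 5)(z + 2) + (-4)·(z + 5)(z + 2)z
Expanding: P(z) = -4z^3 - 4z^2 + 4z + 1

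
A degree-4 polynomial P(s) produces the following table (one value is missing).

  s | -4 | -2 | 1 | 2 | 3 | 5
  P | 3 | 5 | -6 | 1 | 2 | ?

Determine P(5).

The 5 known values determine P uniquely (degree ≤ 4).
Evaluate each Lagrange basis at s = 5:
L_0(5) = (7)·(4)·(3)·(2)/[(-2)·(-5)·(-6)·(-7)] = 2/5
L_1(5) = (9)·(4)·(3)·(2)/[(2)·(-3)·(-4)·(-5)] = -9/5
L_2(5) = (9)·(7)·(3)·(2)/[(5)·(3)·(-1)·(-2)] = 63/5
L_3(5) = (9)·(7)·(4)·(2)/[(6)·(4)·(1)·(-1)] = -21
L_4(5) = (9)·(7)·(4)·(3)/[(7)·(5)·(2)·(1)] = 54/5
Sum: 3·(2/5) + 5·(-9/5) + (-6)·(63/5) + 1·(-21) + 2·(54/5) = -414/5

-414/5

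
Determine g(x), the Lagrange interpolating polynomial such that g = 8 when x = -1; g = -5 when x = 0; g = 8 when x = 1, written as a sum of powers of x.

g(x) = 13x^2 - 5

Build the Lagrange basis polynomials:
L_0(x) = x(x - 1) / [2] = (1/2)x^2 - (1/2)x
L_1(x) = (x + 1)(x - 1) / [-1] = -x^2 + 1
L_2(x) = (x + 1)x / [2] = (1/2)x^2 + (1/2)x
g(x) = 8·L_0 + (-5)·L_1 + 8·L_2
  8·L_0(x) = 4x^2 - 4x
  (-5)·L_1(x) = 5x^2 - 5
  8·L_2(x) = 4x^2 + 4x
Adding term by term: 13x^2 - 5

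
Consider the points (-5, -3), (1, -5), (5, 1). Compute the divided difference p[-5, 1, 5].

p[-5,1] = (-5 - (-3)) / (1 - (-5)) = -1/3
p[1,5] = (1 - (-5)) / (5 - 1) = 3/2
p[-5,1,5] = (3/2 - (-1/3)) / (5 - (-5)) = 11/60

11/60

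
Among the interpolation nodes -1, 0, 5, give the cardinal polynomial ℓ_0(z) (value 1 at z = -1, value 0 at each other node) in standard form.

ℓ_0(z) = (1/6)z^2 - (5/6)z

ℓ_0(z) = z(z - 5) / [(-1)·(-6)]
       = (z^2 - 5z) / (6)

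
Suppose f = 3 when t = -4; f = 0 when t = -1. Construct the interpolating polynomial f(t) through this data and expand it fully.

Build the Lagrange basis polynomials:
L_0(t) = (t + 1) / [-3] = -(1/3)t - 1/3
L_1(t) = (t + 4) / [3] = (1/3)t + 4/3
f(t) = 3·L_0 + 0·L_1
  3·L_0(t) = -t - 1
  0·L_1(t) = 0
Adding term by term: -t - 1

f(t) = -t - 1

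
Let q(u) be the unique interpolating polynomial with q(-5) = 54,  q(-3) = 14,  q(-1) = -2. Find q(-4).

Using Newton's divided-difference form:
q[-5,-3] = (14 - 54) / (-3 - (-5)) = -20
q[-3,-1] = (-2 - 14) / (-1 - (-3)) = -8
q[-5,-3,-1] = (-8 - (-20)) / (-1 - (-5)) = 3
q(-4) = 54 + (-20)·(1) + 3·(1)·(-1) = 31

31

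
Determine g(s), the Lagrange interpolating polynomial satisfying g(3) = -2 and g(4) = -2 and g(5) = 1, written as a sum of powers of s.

g(s) = (3/2)s^2 - (21/2)s + 16

L_0(s) = (s - 4)(s - 5) / [2] = (1/2)s^2 - (9/2)s + 10
L_1(s) = (s - 3)(s - 5) / [-1] = -s^2 + 8s - 15
L_2(s) = (s - 3)(s - 4) / [2] = (1/2)s^2 - (7/2)s + 6
g(s) = (-2)·L_0 + (-2)·L_1 + 1·L_2
  (-2)·L_0(s) = -s^2 + 9s - 20
  (-2)·L_1(s) = 2s^2 - 16s + 30
  1·L_2(s) = (1/2)s^2 - (7/2)s + 6
Adding term by term: (3/2)s^2 - (21/2)s + 16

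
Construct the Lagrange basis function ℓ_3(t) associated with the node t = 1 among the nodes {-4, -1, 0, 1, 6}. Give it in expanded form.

ℓ_3(t) = (t + 4)(t + 1)t(t - 6) / [(5)·(2)·(1)·(-5)]
       = (t^4 - t^3 - 26t^2 - 24t) / (-50)

ℓ_3(t) = -(1/50)t^4 + (1/50)t^3 + (13/25)t^2 + (12/25)t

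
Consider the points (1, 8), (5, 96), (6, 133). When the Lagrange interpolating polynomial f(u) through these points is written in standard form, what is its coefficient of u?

4

L_0(u) = (u - 5)(u - 6) / [20] = (1/20)u^2 - (11/20)u + 3/2
L_1(u) = (u - 1)(u - 6) / [-4] = -(1/4)u^2 + (7/4)u - 3/2
L_2(u) = (u - 1)(u - 5) / [5] = (1/5)u^2 - (6/5)u + 1
f(u) = 8·L_0 + 96·L_1 + 133·L_2
Only the coefficient of u is needed; take it from each L_i and combine:
8·(-11/20) + 96·(7/4) + 133·(-6/5) = 4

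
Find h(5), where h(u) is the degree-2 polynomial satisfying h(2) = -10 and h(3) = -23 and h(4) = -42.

L_0(5) = (2)·(1)/[(-1)·(-2)] = 1
L_1(5) = (3)·(1)/[(1)·(-1)] = -3
L_2(5) = (3)·(2)/[(2)·(1)] = 3
Sum: (-10)·(1) + (-23)·(-3) + (-42)·(3) = -67

-67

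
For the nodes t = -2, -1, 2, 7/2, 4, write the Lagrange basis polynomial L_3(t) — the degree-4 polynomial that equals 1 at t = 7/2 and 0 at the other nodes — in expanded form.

L_3(t) = -(16/297)t^4 + (16/99)t^3 + (128/297)t^2 - (64/99)t - 256/297

L_3(t) = (t + 2)(t + 1)(t - 2)(t - 4) / [(11/2)·(9/2)·(3/2)·(-1/2)]
       = (t^4 - 3t^3 - 8t^2 + 12t + 16) / (-297/16)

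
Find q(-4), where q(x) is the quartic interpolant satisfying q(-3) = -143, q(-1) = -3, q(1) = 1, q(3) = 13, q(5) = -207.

L_0(-4) = (-3)·(-5)·(-7)·(-9)/[(-2)·(-4)·(-6)·(-8)] = 315/128
L_1(-4) = (-1)·(-5)·(-7)·(-9)/[(2)·(-2)·(-4)·(-6)] = -105/32
L_2(-4) = (-1)·(-3)·(-7)·(-9)/[(4)·(2)·(-2)·(-4)] = 189/64
L_3(-4) = (-1)·(-3)·(-5)·(-9)/[(6)·(4)·(2)·(-2)] = -45/32
L_4(-4) = (-1)·(-3)·(-5)·(-7)/[(8)·(6)·(4)·(2)] = 35/128
Sum: (-143)·(315/128) + (-3)·(-105/32) + 1·(189/64) + 13·(-45/32) + (-207)·(35/128) = -414

-414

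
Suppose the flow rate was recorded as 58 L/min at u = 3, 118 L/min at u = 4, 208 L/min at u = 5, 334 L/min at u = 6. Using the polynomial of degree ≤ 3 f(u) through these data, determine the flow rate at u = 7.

502

Using Newton's divided-difference form:
f[3,4] = (118 - 58) / (4 - 3) = 60
f[4,5] = (208 - 118) / (5 - 4) = 90
f[5,6] = (334 - 208) / (6 - 5) = 126
f[3,4,5] = (90 - 60) / (5 - 3) = 15
f[4,5,6] = (126 - 90) / (6 - 4) = 18
f[3,4,5,6] = (18 - 15) / (6 - 3) = 1
f(7) = 58 + 60·(4) + 15·(4)·(3) + 1·(4)·(3)·(2) = 502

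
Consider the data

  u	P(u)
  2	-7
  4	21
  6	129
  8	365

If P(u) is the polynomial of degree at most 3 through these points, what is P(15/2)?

2331/8

Evaluate each Lagrange basis at u = 15/2:
L_0(15/2) = (7/2)·(3/2)·(-1/2)/[(-2)·(-4)·(-6)] = 7/128
L_1(15/2) = (11/2)·(3/2)·(-1/2)/[(2)·(-2)·(-4)] = -33/128
L_2(15/2) = (11/2)·(7/2)·(-1/2)/[(4)·(2)·(-2)] = 77/128
L_3(15/2) = (11/2)·(7/2)·(3/2)/[(6)·(4)·(2)] = 77/128
Sum: (-7)·(7/128) + 21·(-33/128) + 129·(77/128) + 365·(77/128) = 2331/8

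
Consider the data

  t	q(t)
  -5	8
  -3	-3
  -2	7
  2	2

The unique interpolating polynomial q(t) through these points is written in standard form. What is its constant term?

367/14

Build the Lagrange basis polynomials:
L_0(t) = (t + 3)(t + 2)(t - 2) / [-42] = -(1/42)t^3 - (1/14)t^2 + (2/21)t + 2/7
L_1(t) = (t + 5)(t + 2)(t - 2) / [10] = (1/10)t^3 + (1/2)t^2 - (2/5)t - 2
L_2(t) = (t + 5)(t + 3)(t - 2) / [-12] = -(1/12)t^3 - (1/2)t^2 + (1/12)t + 5/2
L_3(t) = (t + 5)(t + 3)(t + 2) / [140] = (1/140)t^3 + (1/14)t^2 + (31/140)t + 3/14
q(t) = 8·L_0 + (-3)·L_1 + 7·L_2 + 2·L_3
Only the constant term is needed; take it from each L_i and combine:
8·(2/7) + (-3)·(-2) + 7·(5/2) + 2·(3/14) = 367/14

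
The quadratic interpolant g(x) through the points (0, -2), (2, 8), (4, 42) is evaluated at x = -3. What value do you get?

L_0(-3) = (-5)·(-7)/[(-2)·(-4)] = 35/8
L_1(-3) = (-3)·(-7)/[(2)·(-2)] = -21/4
L_2(-3) = (-3)·(-5)/[(4)·(2)] = 15/8
Sum: (-2)·(35/8) + 8·(-21/4) + 42·(15/8) = 28

28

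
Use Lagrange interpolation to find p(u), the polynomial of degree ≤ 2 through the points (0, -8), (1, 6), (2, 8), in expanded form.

Build the Lagrange basis polynomials:
L_0(u) = (u - 1)(u - 2) / [2] = (1/2)u^2 - (3/2)u + 1
L_1(u) = u(u - 2) / [-1] = -u^2 + 2u
L_2(u) = u(u - 1) / [2] = (1/2)u^2 - (1/2)u
p(u) = (-8)·L_0 + 6·L_1 + 8·L_2
  (-8)·L_0(u) = -4u^2 + 12u - 8
  6·L_1(u) = -6u^2 + 12u
  8·L_2(u) = 4u^2 - 4u
Adding term by term: -6u^2 + 20u - 8

p(u) = -6u^2 + 20u - 8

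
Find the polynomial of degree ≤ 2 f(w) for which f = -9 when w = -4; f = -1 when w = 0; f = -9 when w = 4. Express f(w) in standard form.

Build the Lagrange basis polynomials:
L_0(w) = w(w - 4) / [32] = (1/32)w^2 - (1/8)w
L_1(w) = (w + 4)(w - 4) / [-16] = -(1/16)w^2 + 1
L_2(w) = (w + 4)w / [32] = (1/32)w^2 + (1/8)w
f(w) = (-9)·L_0 + (-1)·L_1 + (-9)·L_2
  (-9)·L_0(w) = -(9/32)w^2 + (9/8)w
  (-1)·L_1(w) = (1/16)w^2 - 1
  (-9)·L_2(w) = -(9/32)w^2 - (9/8)w
Adding term by term: -(1/2)w^2 - 1

f(w) = -(1/2)w^2 - 1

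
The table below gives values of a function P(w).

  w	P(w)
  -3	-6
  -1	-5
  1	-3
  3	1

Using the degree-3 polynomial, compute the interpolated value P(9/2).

757/128

Evaluate each Lagrange basis at w = 9/2:
L_0(9/2) = (11/2)·(7/2)·(3/2)/[(-2)·(-4)·(-6)] = -77/128
L_1(9/2) = (15/2)·(7/2)·(3/2)/[(2)·(-2)·(-4)] = 315/128
L_2(9/2) = (15/2)·(11/2)·(3/2)/[(4)·(2)·(-2)] = -495/128
L_3(9/2) = (15/2)·(11/2)·(7/2)/[(6)·(4)·(2)] = 385/128
Sum: (-6)·(-77/128) + (-5)·(315/128) + (-3)·(-495/128) + 1·(385/128) = 757/128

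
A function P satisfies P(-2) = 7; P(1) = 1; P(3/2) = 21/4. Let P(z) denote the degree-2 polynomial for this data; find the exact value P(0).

Using Newton's divided-difference form:
P[-2,1] = (1 - 7) / (1 - (-2)) = -2
P[1,3/2] = (21/4 - 1) / (3/2 - 1) = 17/2
P[-2,1,3/2] = (17/2 - (-2)) / (3/2 - (-2)) = 3
P(0) = 7 + (-2)·(2) + 3·(2)·(-1) = -3

-3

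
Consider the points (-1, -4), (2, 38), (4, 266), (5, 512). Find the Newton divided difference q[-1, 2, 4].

20

q[-1,2] = (38 - (-4)) / (2 - (-1)) = 14
q[2,4] = (266 - 38) / (4 - 2) = 114
q[-1,2,4] = (114 - 14) / (4 - (-1)) = 20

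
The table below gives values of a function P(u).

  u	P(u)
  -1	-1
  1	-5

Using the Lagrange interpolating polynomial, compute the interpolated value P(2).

-7

Evaluate each Lagrange basis at u = 2:
L_0(2) = (1)/[(-2)] = -1/2
L_1(2) = (3)/[(2)] = 3/2
Sum: (-1)·(-1/2) + (-5)·(3/2) = -7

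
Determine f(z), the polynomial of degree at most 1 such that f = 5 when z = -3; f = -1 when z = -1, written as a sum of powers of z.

f(z) = -3z - 4

L_0(z) = (z + 1) / [-2] = -(1/2)z - 1/2
L_1(z) = (z + 3) / [2] = (1/2)z + 3/2
f(z) = 5·L_0 + (-1)·L_1
  5·L_0(z) = -(5/2)z - 5/2
  (-1)·L_1(z) = -(1/2)z - 3/2
Adding term by term: -3z - 4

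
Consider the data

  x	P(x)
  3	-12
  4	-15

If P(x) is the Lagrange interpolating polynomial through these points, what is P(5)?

Evaluate each Lagrange basis at x = 5:
L_0(5) = (1)/[(-1)] = -1
L_1(5) = (2)/[(1)] = 2
Sum: (-12)·(-1) + (-15)·(2) = -18

-18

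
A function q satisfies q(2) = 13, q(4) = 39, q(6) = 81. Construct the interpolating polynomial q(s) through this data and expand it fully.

q(s) = 2s^2 + s + 3

L_0(s) = (s - 4)(s - 6) / [8] = (1/8)s^2 - (5/4)s + 3
L_1(s) = (s - 2)(s - 6) / [-4] = -(1/4)s^2 + 2s - 3
L_2(s) = (s - 2)(s - 4) / [8] = (1/8)s^2 - (3/4)s + 1
q(s) = 13·L_0 + 39·L_1 + 81·L_2
  13·L_0(s) = (13/8)s^2 - (65/4)s + 39
  39·L_1(s) = -(39/4)s^2 + 78s - 117
  81·L_2(s) = (81/8)s^2 - (243/4)s + 81
Adding term by term: 2s^2 + s + 3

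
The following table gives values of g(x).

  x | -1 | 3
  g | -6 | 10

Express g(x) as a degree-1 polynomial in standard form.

L_0(x) = (x - 3) / [-4] = -(1/4)x + 3/4
L_1(x) = (x + 1) / [4] = (1/4)x + 1/4
g(x) = (-6)·L_0 + 10·L_1
  (-6)·L_0(x) = (3/2)x - 9/2
  10·L_1(x) = (5/2)x + 5/2
Adding term by term: 4x - 2

g(x) = 4x - 2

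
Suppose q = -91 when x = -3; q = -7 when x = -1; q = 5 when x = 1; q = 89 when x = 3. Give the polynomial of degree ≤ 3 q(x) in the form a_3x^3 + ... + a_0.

Build the Lagrange basis polynomials:
L_0(x) = (x + 1)(x - 1)(x - 3) / [-48] = -(1/48)x^3 + (1/16)x^2 + (1/48)x - 1/16
L_1(x) = (x + 3)(x - 1)(x - 3) / [16] = (1/16)x^3 - (1/16)x^2 - (9/16)x + 9/16
L_2(x) = (x + 3)(x + 1)(x - 3) / [-16] = -(1/16)x^3 - (1/16)x^2 + (9/16)x + 9/16
L_3(x) = (x + 3)(x + 1)(x - 1) / [48] = (1/48)x^3 + (1/16)x^2 - (1/48)x - 1/16
q(x) = (-91)·L_0 + (-7)·L_1 + 5·L_2 + 89·L_3
  (-91)·L_0(x) = (91/48)x^3 - (91/16)x^2 - (91/48)x + 91/16
  (-7)·L_1(x) = -(7/16)x^3 + (7/16)x^2 + (63/16)x - 63/16
  5·L_2(x) = -(5/16)x^3 - (5/16)x^2 + (45/16)x + 45/16
  89·L_3(x) = (89/48)x^3 + (89/16)x^2 - (89/48)x - 89/16
Adding term by term: 3x^3 + 3x - 1

q(x) = 3x^3 + 3x - 1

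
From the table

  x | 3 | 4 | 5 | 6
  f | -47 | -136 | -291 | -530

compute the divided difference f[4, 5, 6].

-42

f[4,5] = (-291 - (-136)) / (5 - 4) = -155
f[5,6] = (-530 - (-291)) / (6 - 5) = -239
f[4,5,6] = (-239 - (-155)) / (6 - 4) = -42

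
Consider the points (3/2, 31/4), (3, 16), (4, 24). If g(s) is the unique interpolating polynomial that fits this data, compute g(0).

4

L_0(0) = (-3)·(-4)/[(-3/2)·(-5/2)] = 16/5
L_1(0) = (-3/2)·(-4)/[(3/2)·(-1)] = -4
L_2(0) = (-3/2)·(-3)/[(5/2)·(1)] = 9/5
Sum: 31/4·(16/5) + 16·(-4) + 24·(9/5) = 4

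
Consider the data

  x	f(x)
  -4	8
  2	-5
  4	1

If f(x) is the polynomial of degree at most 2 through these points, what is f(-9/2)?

2147/192

Evaluate each Lagrange basis at x = -9/2:
L_0(-9/2) = (-13/2)·(-17/2)/[(-6)·(-8)] = 221/192
L_1(-9/2) = (-1/2)·(-17/2)/[(6)·(-2)] = -17/48
L_2(-9/2) = (-1/2)·(-13/2)/[(8)·(2)] = 13/64
Sum: 8·(221/192) + (-5)·(-17/48) + 1·(13/64) = 2147/192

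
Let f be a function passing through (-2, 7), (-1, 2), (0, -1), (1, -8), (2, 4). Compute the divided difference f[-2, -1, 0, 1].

-1

f[-2,-1] = (2 - 7) / (-1 - (-2)) = -5
f[-1,0] = (-1 - 2) / (0 - (-1)) = -3
f[0,1] = (-8 - (-1)) / (1 - 0) = -7
f[-2,-1,0] = (-3 - (-5)) / (0 - (-2)) = 1
f[-1,0,1] = (-7 - (-3)) / (1 - (-1)) = -2
f[-2,-1,0,1] = (-2 - 1) / (1 - (-2)) = -1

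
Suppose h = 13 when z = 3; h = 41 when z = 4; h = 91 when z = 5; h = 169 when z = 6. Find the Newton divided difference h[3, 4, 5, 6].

1

h[3,4] = (41 - 13) / (4 - 3) = 28
h[4,5] = (91 - 41) / (5 - 4) = 50
h[5,6] = (169 - 91) / (6 - 5) = 78
h[3,4,5] = (50 - 28) / (5 - 3) = 11
h[4,5,6] = (78 - 50) / (6 - 4) = 14
h[3,4,5,6] = (14 - 11) / (6 - 3) = 1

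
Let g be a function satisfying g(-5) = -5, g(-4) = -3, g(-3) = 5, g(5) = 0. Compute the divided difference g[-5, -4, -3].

g[-5,-4] = (-3 - (-5)) / (-4 - (-5)) = 2
g[-4,-3] = (5 - (-3)) / (-3 - (-4)) = 8
g[-5,-4,-3] = (8 - 2) / (-3 - (-5)) = 3

3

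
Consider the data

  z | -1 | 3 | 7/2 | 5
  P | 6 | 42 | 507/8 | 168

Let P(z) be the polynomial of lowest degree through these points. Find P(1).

4

L_0(1) = (-2)·(-5/2)·(-4)/[(-4)·(-9/2)·(-6)] = 5/27
L_1(1) = (2)·(-5/2)·(-4)/[(4)·(-1/2)·(-2)] = 5
L_2(1) = (2)·(-2)·(-4)/[(9/2)·(1/2)·(-3/2)] = -128/27
L_3(1) = (2)·(-2)·(-5/2)/[(6)·(2)·(3/2)] = 5/9
Sum: 6·(5/27) + 42·(5) + 507/8·(-128/27) + 168·(5/9) = 4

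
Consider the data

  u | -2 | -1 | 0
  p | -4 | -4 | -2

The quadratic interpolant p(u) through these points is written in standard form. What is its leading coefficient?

Build the Lagrange basis polynomials:
L_0(u) = (u + 1)u / [2] = (1/2)u^2 + (1/2)u
L_1(u) = (u + 2)u / [-1] = -u^2 - 2u
L_2(u) = (u + 2)(u + 1) / [2] = (1/2)u^2 + (3/2)u + 1
p(u) = (-4)·L_0 + (-4)·L_1 + (-2)·L_2
Only the coefficient of u^2 is needed; take it from each L_i and combine:
(-4)·(1/2) + (-4)·(-1) + (-2)·(1/2) = 1

1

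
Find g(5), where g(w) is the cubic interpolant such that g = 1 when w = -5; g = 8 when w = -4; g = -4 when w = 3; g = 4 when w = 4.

533/28

Using Newton's divided-difference form:
g[-5,-4] = (8 - 1) / (-4 - (-5)) = 7
g[-4,3] = (-4 - 8) / (3 - (-4)) = -12/7
g[3,4] = (4 - (-4)) / (4 - 3) = 8
g[-5,-4,3] = (-12/7 - 7) / (3 - (-5)) = -61/56
g[-4,3,4] = (8 - (-12/7)) / (4 - (-4)) = 17/14
g[-5,-4,3,4] = (17/14 - (-61/56)) / (4 - (-5)) = 43/168
g(5) = 1 + 7·(10) + (-61/56)·(10)·(9) + (43/168)·(10)·(9)·(2) = 533/28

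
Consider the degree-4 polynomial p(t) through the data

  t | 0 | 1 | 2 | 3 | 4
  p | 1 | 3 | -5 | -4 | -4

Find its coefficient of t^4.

Build the Lagrange basis polynomials:
L_0(t) = (t - 1)(t - 2)(t - 3)(t - 4) / [24] = (1/24)t^4 - (5/12)t^3 + (35/24)t^2 - (25/12)t + 1
L_1(t) = t(t - 2)(t - 3)(t - 4) / [-6] = -(1/6)t^4 + (3/2)t^3 - (13/3)t^2 + 4t
L_2(t) = t(t - 1)(t - 3)(t - 4) / [4] = (1/4)t^4 - 2t^3 + (19/4)t^2 - 3t
L_3(t) = t(t - 1)(t - 2)(t - 4) / [-6] = -(1/6)t^4 + (7/6)t^3 - (7/3)t^2 + (4/3)t
L_4(t) = t(t - 1)(t - 2)(t - 3) / [24] = (1/24)t^4 - (1/4)t^3 + (11/24)t^2 - (1/4)t
p(t) = 1·L_0 + 3·L_1 + (-5)·L_2 + (-4)·L_3 + (-4)·L_4
Only the coefficient of t^4 is needed; take it from each L_i and combine:
1·(1/24) + 3·(-1/6) + (-5)·(1/4) + (-4)·(-1/6) + (-4)·(1/24) = -29/24

-29/24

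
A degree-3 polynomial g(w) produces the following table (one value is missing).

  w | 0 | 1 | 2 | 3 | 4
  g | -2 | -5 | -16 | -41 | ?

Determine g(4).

-86

The 4 known values determine g uniquely (degree ≤ 3).
Evaluate each Lagrange basis at w = 4:
L_0(4) = (3)·(2)·(1)/[(-1)·(-2)·(-3)] = -1
L_1(4) = (4)·(2)·(1)/[(1)·(-1)·(-2)] = 4
L_2(4) = (4)·(3)·(1)/[(2)·(1)·(-1)] = -6
L_3(4) = (4)·(3)·(2)/[(3)·(2)·(1)] = 4
Sum: (-2)·(-1) + (-5)·(4) + (-16)·(-6) + (-41)·(4) = -86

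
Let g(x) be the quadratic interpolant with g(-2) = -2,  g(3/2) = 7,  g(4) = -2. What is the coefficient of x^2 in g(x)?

-36/35

The leading coefficient equals the top divided difference g[-2,3/2,4].
g[-2,3/2] = (7 - (-2)) / (3/2 - (-2)) = 18/7
g[3/2,4] = (-2 - 7) / (4 - 3/2) = -18/5
g[-2,3/2,4] = (-18/5 - 18/7) / (4 - (-2)) = -36/35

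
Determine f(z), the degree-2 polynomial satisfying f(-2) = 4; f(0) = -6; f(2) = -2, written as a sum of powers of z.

L_0(z) = z(z - 2) / [8] = (1/8)z^2 - (1/4)z
L_1(z) = (z + 2)(z - 2) / [-4] = -(1/4)z^2 + 1
L_2(z) = (z + 2)z / [8] = (1/8)z^2 + (1/4)z
f(z) = 4·L_0 + (-6)·L_1 + (-2)·L_2
  4·L_0(z) = (1/2)z^2 - z
  (-6)·L_1(z) = (3/2)z^2 - 6
  (-2)·L_2(z) = -(1/4)z^2 - (1/2)z
Adding term by term: (7/4)z^2 - (3/2)z - 6

f(z) = (7/4)z^2 - (3/2)z - 6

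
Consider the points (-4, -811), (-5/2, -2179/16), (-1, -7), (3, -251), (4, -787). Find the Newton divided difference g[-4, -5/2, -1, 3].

27/2

g[-4,-5/2] = (-2179/16 - (-811)) / (-5/2 - (-4)) = 3599/8
g[-5/2,-1] = (-7 - (-2179/16)) / (-1 - (-5/2)) = 689/8
g[-1,3] = (-251 - (-7)) / (3 - (-1)) = -61
g[-4,-5/2,-1] = (689/8 - 3599/8) / (-1 - (-4)) = -485/4
g[-5/2,-1,3] = (-61 - 689/8) / (3 - (-5/2)) = -107/4
g[-4,-5/2,-1,3] = (-107/4 - (-485/4)) / (3 - (-4)) = 27/2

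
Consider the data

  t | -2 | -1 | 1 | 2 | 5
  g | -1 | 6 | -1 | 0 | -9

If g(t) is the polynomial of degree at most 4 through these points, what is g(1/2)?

Evaluate each Lagrange basis at t = 1/2:
L_0(1/2) = (3/2)·(-1/2)·(-3/2)·(-9/2)/[(-1)·(-3)·(-4)·(-7)] = -27/448
L_1(1/2) = (5/2)·(-1/2)·(-3/2)·(-9/2)/[(1)·(-2)·(-3)·(-6)] = 15/64
L_2(1/2) = (5/2)·(3/2)·(-3/2)·(-9/2)/[(3)·(2)·(-1)·(-4)] = 135/128
L_3(1/2) = (5/2)·(3/2)·(-1/2)·(-9/2)/[(4)·(3)·(1)·(-3)] = -15/64
L_4(1/2) = (5/2)·(3/2)·(-1/2)·(-3/2)/[(7)·(6)·(4)·(3)] = 5/896
Sum: (-1)·(-27/448) + 6·(15/64) + (-1)·(135/128) + 0 + (-9)·(5/896) = 81/224

81/224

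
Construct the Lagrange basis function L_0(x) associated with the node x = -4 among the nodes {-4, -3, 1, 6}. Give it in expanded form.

L_0(x) = -(1/50)x^3 + (2/25)x^2 + (3/10)x - 9/25

L_0(x) = (x + 3)(x - 1)(x - 6) / [(-1)·(-5)·(-10)]
       = (x^3 - 4x^2 - 15x + 18) / (-50)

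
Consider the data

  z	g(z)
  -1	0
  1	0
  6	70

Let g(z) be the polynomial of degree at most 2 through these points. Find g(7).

Evaluate each Lagrange basis at z = 7:
L_0(7) = (6)·(1)/[(-2)·(-7)] = 3/7
L_1(7) = (8)·(1)/[(2)·(-5)] = -4/5
L_2(7) = (8)·(6)/[(7)·(5)] = 48/35
Sum: 0 + 0 + 70·(48/35) = 96

96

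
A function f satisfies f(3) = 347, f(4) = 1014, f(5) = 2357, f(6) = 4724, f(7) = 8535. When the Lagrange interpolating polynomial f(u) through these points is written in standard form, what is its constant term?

2

Build the Lagrange basis polynomials:
L_0(u) = (u - 4)(u - 5)(u - 6)(u - 7) / [24] = (1/24)u^4 - (11/12)u^3 + (179/24)u^2 - (319/12)u + 35
L_1(u) = (u - 3)(u - 5)(u - 6)(u - 7) / [-6] = -(1/6)u^4 + (7/2)u^3 - (161/6)u^2 + (177/2)u - 105
L_2(u) = (u - 3)(u - 4)(u - 6)(u - 7) / [4] = (1/4)u^4 - 5u^3 + (145/4)u^2 - (225/2)u + 126
L_3(u) = (u - 3)(u - 4)(u - 5)(u - 7) / [-6] = -(1/6)u^4 + (19/6)u^3 - (131/6)u^2 + (389/6)u - 70
L_4(u) = (u - 3)(u - 4)(u - 5)(u - 6) / [24] = (1/24)u^4 - (3/4)u^3 + (119/24)u^2 - (57/4)u + 15
f(u) = 347·L_0 + 1014·L_1 + 2357·L_2 + 4724·L_3 + 8535·L_4
Only the constant term is needed; take it from each L_i and combine:
347·(35) + 1014·(-105) + 2357·(126) + 4724·(-70) + 8535·(15) = 2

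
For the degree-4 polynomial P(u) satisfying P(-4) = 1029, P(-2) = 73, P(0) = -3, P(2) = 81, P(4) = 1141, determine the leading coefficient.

4

Build the Lagrange basis polynomials:
L_0(u) = (u + 2)u(u - 2)(u - 4) / [384] = (1/384)u^4 - (1/96)u^3 - (1/96)u^2 + (1/24)u
L_1(u) = (u + 4)u(u - 2)(u - 4) / [-96] = -(1/96)u^4 + (1/48)u^3 + (1/6)u^2 - (1/3)u
L_2(u) = (u + 4)(u + 2)(u - 2)(u - 4) / [64] = (1/64)u^4 - (5/16)u^2 + 1
L_3(u) = (u + 4)(u + 2)u(u - 4) / [-96] = -(1/96)u^4 - (1/48)u^3 + (1/6)u^2 + (1/3)u
L_4(u) = (u + 4)(u + 2)u(u - 2) / [384] = (1/384)u^4 + (1/96)u^3 - (1/96)u^2 - (1/24)u
P(u) = 1029·L_0 + 73·L_1 + (-3)·L_2 + 81·L_3 + 1141·L_4
Only the coefficient of u^4 is needed; take it from each L_i and combine:
1029·(1/384) + 73·(-1/96) + (-3)·(1/64) + 81·(-1/96) + 1141·(1/384) = 4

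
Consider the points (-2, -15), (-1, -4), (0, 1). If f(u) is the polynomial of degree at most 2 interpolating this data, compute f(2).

-7

Evaluate each Lagrange basis at u = 2:
L_0(2) = (3)·(2)/[(-1)·(-2)] = 3
L_1(2) = (4)·(2)/[(1)·(-1)] = -8
L_2(2) = (4)·(3)/[(2)·(1)] = 6
Sum: (-15)·(3) + (-4)·(-8) + 1·(6) = -7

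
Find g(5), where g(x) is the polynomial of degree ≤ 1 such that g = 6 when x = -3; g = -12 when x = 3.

L_0(5) = (2)/[(-6)] = -1/3
L_1(5) = (8)/[(6)] = 4/3
Sum: 6·(-1/3) + (-12)·(4/3) = -18

-18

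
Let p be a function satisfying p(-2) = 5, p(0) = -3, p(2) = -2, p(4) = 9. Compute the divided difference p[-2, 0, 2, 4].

1/48

p[-2,0] = (-3 - 5) / (0 - (-2)) = -4
p[0,2] = (-2 - (-3)) / (2 - 0) = 1/2
p[2,4] = (9 - (-2)) / (4 - 2) = 11/2
p[-2,0,2] = (1/2 - (-4)) / (2 - (-2)) = 9/8
p[0,2,4] = (11/2 - 1/2) / (4 - 0) = 5/4
p[-2,0,2,4] = (5/4 - 9/8) / (4 - (-2)) = 1/48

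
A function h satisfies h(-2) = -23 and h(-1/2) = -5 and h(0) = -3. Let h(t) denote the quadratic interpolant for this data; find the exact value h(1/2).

-3

Evaluate each Lagrange basis at t = 1/2:
L_0(1/2) = (1)·(1/2)/[(-3/2)·(-2)] = 1/6
L_1(1/2) = (5/2)·(1/2)/[(3/2)·(-1/2)] = -5/3
L_2(1/2) = (5/2)·(1)/[(2)·(1/2)] = 5/2
Sum: (-23)·(1/6) + (-5)·(-5/3) + (-3)·(5/2) = -3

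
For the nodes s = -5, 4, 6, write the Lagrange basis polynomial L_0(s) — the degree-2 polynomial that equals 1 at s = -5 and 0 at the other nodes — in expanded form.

L_0(s) = (1/99)s^2 - (10/99)s + 8/33

L_0(s) = (s - 4)(s - 6) / [(-9)·(-11)]
       = (s^2 - 10s + 24) / (99)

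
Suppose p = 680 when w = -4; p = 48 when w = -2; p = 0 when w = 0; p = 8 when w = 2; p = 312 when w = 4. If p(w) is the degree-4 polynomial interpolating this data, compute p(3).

78

Evaluate each Lagrange basis at w = 3:
L_0(3) = (5)·(3)·(1)·(-1)/[(-2)·(-4)·(-6)·(-8)] = -5/128
L_1(3) = (7)·(3)·(1)·(-1)/[(2)·(-2)·(-4)·(-6)] = 7/32
L_2(3) = (7)·(5)·(1)·(-1)/[(4)·(2)·(-2)·(-4)] = -35/64
L_3(3) = (7)·(5)·(3)·(-1)/[(6)·(4)·(2)·(-2)] = 35/32
L_4(3) = (7)·(5)·(3)·(1)/[(8)·(6)·(4)·(2)] = 35/128
Sum: 680·(-5/128) + 48·(7/32) + 0 + 8·(35/32) + 312·(35/128) = 78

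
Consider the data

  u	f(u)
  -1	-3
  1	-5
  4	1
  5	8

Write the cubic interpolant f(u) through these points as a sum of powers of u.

f(u) = (13/120)u^3 + (1/6)u^2 - (133/120)u - 25/6

L_0(u) = (u - 1)(u - 4)(u - 5) / [-60] = -(1/60)u^3 + (1/6)u^2 - (29/60)u + 1/3
L_1(u) = (u + 1)(u - 4)(u - 5) / [24] = (1/24)u^3 - (1/3)u^2 + (11/24)u + 5/6
L_2(u) = (u + 1)(u - 1)(u - 5) / [-15] = -(1/15)u^3 + (1/3)u^2 + (1/15)u - 1/3
L_3(u) = (u + 1)(u - 1)(u - 4) / [24] = (1/24)u^3 - (1/6)u^2 - (1/24)u + 1/6
f(u) = (-3)·L_0 + (-5)·L_1 + 1·L_2 + 8·L_3
  (-3)·L_0(u) = (1/20)u^3 - (1/2)u^2 + (29/20)u - 1
  (-5)·L_1(u) = -(5/24)u^3 + (5/3)u^2 - (55/24)u - 25/6
  1·L_2(u) = -(1/15)u^3 + (1/3)u^2 + (1/15)u - 1/3
  8·L_3(u) = (1/3)u^3 - (4/3)u^2 - (1/3)u + 4/3
Adding term by term: (13/120)u^3 + (1/6)u^2 - (133/120)u - 25/6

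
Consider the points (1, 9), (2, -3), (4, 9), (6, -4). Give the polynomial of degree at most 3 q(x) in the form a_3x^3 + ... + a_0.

Newton's divided differences:
q[1,2] = (-3 - 9) / (2 - 1) = -12
q[2,4] = (9 - (-3)) / (4 - 2) = 6
q[4,6] = (-4 - 9) / (6 - 4) = -13/2
q[1,2,4] = (6 - (-12)) / (4 - 1) = 6
q[2,4,6] = (-13/2 - 6) / (6 - 2) = -25/8
q[1,2,4,6] = (-25/8 - 6) / (6 - 1) = -73/40
q(x) = 9 + (-12)·(x - 1) + 6·(x - 1)(x - 2) + (-73/40)·(x - 1)(x - 2)(x - 4)
Expanding: q(x) = -(73/40)x^3 + (751/40)x^2 - (1111/20)x + 238/5

q(x) = -(73/40)x^3 + (751/40)x^2 - (1111/20)x + 238/5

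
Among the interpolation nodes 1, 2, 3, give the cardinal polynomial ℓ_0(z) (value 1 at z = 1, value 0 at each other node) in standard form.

ℓ_0(z) = (1/2)z^2 - (5/2)z + 3

ℓ_0(z) = (z - 2)(z - 3) / [(-1)·(-2)]
       = (z^2 - 5z + 6) / (2)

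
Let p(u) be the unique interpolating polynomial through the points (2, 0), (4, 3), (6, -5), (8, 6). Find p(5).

Evaluate each Lagrange basis at u = 5:
L_0(5) = (1)·(-1)·(-3)/[(-2)·(-4)·(-6)] = -1/16
L_1(5) = (3)·(-1)·(-3)/[(2)·(-2)·(-4)] = 9/16
L_2(5) = (3)·(1)·(-3)/[(4)·(2)·(-2)] = 9/16
L_3(5) = (3)·(1)·(-1)/[(6)·(4)·(2)] = -1/16
Sum: 0 + 3·(9/16) + (-5)·(9/16) + 6·(-1/16) = -3/2

-3/2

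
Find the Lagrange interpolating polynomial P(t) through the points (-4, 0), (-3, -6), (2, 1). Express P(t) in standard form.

L_0(t) = (t + 3)(t - 2) / [6] = (1/6)t^2 + (1/6)t - 1
L_1(t) = (t + 4)(t - 2) / [-5] = -(1/5)t^2 - (2/5)t + 8/5
L_2(t) = (t + 4)(t + 3) / [30] = (1/30)t^2 + (7/30)t + 2/5
P(t) = 0·L_0 + (-6)·L_1 + 1·L_2
  0·L_0(t) = 0
  (-6)·L_1(t) = (6/5)t^2 + (12/5)t - 48/5
  1·L_2(t) = (1/30)t^2 + (7/30)t + 2/5
Adding term by term: (37/30)t^2 + (79/30)t - 46/5

P(t) = (37/30)t^2 + (79/30)t - 46/5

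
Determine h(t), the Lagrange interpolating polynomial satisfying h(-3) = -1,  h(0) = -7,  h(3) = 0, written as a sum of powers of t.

Build the Lagrange basis polynomials:
L_0(t) = t(t - 3) / [18] = (1/18)t^2 - (1/6)t
L_1(t) = (t + 3)(t - 3) / [-9] = -(1/9)t^2 + 1
L_2(t) = (t + 3)t / [18] = (1/18)t^2 + (1/6)t
h(t) = (-1)·L_0 + (-7)·L_1 + 0·L_2
  (-1)·L_0(t) = -(1/18)t^2 + (1/6)t
  (-7)·L_1(t) = (7/9)t^2 - 7
  0·L_2(t) = 0
Adding term by term: (13/18)t^2 + (1/6)t - 7

h(t) = (13/18)t^2 + (1/6)t - 7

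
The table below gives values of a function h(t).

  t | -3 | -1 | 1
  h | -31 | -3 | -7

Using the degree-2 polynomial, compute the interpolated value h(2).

-21

L_0(2) = (3)·(1)/[(-2)·(-4)] = 3/8
L_1(2) = (5)·(1)/[(2)·(-2)] = -5/4
L_2(2) = (5)·(3)/[(4)·(2)] = 15/8
Sum: (-31)·(3/8) + (-3)·(-5/4) + (-7)·(15/8) = -21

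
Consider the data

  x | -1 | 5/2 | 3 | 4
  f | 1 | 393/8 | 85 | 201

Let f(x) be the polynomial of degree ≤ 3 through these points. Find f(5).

391

Evaluate each Lagrange basis at x = 5:
L_0(5) = (5/2)·(2)·(1)/[(-7/2)·(-4)·(-5)] = -1/14
L_1(5) = (6)·(2)·(1)/[(7/2)·(-1/2)·(-3/2)] = 32/7
L_2(5) = (6)·(5/2)·(1)/[(4)·(1/2)·(-1)] = -15/2
L_3(5) = (6)·(5/2)·(2)/[(5)·(3/2)·(1)] = 4
Sum: 1·(-1/14) + 393/8·(32/7) + 85·(-15/2) + 201·(4) = 391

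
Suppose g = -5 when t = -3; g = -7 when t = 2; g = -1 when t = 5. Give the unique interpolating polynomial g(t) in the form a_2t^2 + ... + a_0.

g(t) = (3/10)t^2 - (1/10)t - 8

Newton's divided differences:
g[-3,2] = (-7 - (-5)) / (2 - (-3)) = -2/5
g[2,5] = (-1 - (-7)) / (5 - 2) = 2
g[-3,2,5] = (2 - (-2/5)) / (5 - (-3)) = 3/10
g(t) = -5 + (-2/5)·(t + 3) + (3/10)·(t + 3)(t - 2)
Expanding: g(t) = (3/10)t^2 - (1/10)t - 8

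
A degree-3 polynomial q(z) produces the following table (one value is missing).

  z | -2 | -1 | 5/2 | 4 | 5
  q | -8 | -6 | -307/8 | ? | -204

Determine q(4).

-116

The 4 known values determine q uniquely (degree ≤ 3).
Evaluate each Lagrange basis at z = 4:
L_0(4) = (5)·(3/2)·(-1)/[(-1)·(-9/2)·(-7)] = 5/21
L_1(4) = (6)·(3/2)·(-1)/[(1)·(-7/2)·(-6)] = -3/7
L_2(4) = (6)·(5)·(-1)/[(9/2)·(7/2)·(-5/2)] = 16/21
L_3(4) = (6)·(5)·(3/2)/[(7)·(6)·(5/2)] = 3/7
Sum: (-8)·(5/21) + (-6)·(-3/7) + (-307/8)·(16/21) + (-204)·(3/7) = -116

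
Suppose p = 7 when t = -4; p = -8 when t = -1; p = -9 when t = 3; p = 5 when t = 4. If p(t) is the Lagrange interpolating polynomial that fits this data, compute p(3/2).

-939/56

Evaluate each Lagrange basis at t = 3/2:
L_0(3/2) = (5/2)·(-3/2)·(-5/2)/[(-3)·(-7)·(-8)] = -25/448
L_1(3/2) = (11/2)·(-3/2)·(-5/2)/[(3)·(-4)·(-5)] = 11/32
L_2(3/2) = (11/2)·(5/2)·(-5/2)/[(7)·(4)·(-1)] = 275/224
L_3(3/2) = (11/2)·(5/2)·(-3/2)/[(8)·(5)·(1)] = -33/64
Sum: 7·(-25/448) + (-8)·(11/32) + (-9)·(275/224) + 5·(-33/64) = -939/56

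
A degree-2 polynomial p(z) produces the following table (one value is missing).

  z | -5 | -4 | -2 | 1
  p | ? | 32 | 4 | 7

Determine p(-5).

The 3 known values determine p uniquely (degree ≤ 2).
Evaluate each Lagrange basis at z = -5:
L_0(-5) = (-3)·(-6)/[(-2)·(-5)] = 9/5
L_1(-5) = (-1)·(-6)/[(2)·(-3)] = -1
L_2(-5) = (-1)·(-3)/[(5)·(3)] = 1/5
Sum: 32·(9/5) + 4·(-1) + 7·(1/5) = 55

55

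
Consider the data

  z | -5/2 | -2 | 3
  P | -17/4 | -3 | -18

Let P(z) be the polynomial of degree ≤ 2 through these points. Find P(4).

-27

Evaluate each Lagrange basis at z = 4:
L_0(4) = (6)·(1)/[(-1/2)·(-11/2)] = 24/11
L_1(4) = (13/2)·(1)/[(1/2)·(-5)] = -13/5
L_2(4) = (13/2)·(6)/[(11/2)·(5)] = 78/55
Sum: (-17/4)·(24/11) + (-3)·(-13/5) + (-18)·(78/55) = -27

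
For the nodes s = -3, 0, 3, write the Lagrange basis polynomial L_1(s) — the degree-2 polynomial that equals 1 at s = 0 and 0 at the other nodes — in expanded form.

L_1(s) = (s + 3)(s - 3) / [(3)·(-3)]
       = (s^2 - 9) / (-9)

L_1(s) = -(1/9)s^2 + 1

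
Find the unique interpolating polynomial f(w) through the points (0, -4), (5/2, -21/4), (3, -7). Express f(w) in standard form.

f(w) = -w^2 + 2w - 4

Build the Lagrange basis polynomials:
L_0(w) = (w - 5/2)(w - 3) / [15/2] = (2/15)w^2 - (11/15)w + 1
L_1(w) = w(w - 3) / [-5/4] = -(4/5)w^2 + (12/5)w
L_2(w) = w(w - 5/2) / [3/2] = (2/3)w^2 - (5/3)w
f(w) = (-4)·L_0 + (-21/4)·L_1 + (-7)·L_2
  (-4)·L_0(w) = -(8/15)w^2 + (44/15)w - 4
  (-21/4)·L_1(w) = (21/5)w^2 - (63/5)w
  (-7)·L_2(w) = -(14/3)w^2 + (35/3)w
Adding term by term: -w^2 + 2w - 4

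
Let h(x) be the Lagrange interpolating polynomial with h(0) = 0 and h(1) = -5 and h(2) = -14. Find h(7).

-119

Evaluate each Lagrange basis at x = 7:
L_0(7) = (6)·(5)/[(-1)·(-2)] = 15
L_1(7) = (7)·(5)/[(1)·(-1)] = -35
L_2(7) = (7)·(6)/[(2)·(1)] = 21
Sum: 0 + (-5)·(-35) + (-14)·(21) = -119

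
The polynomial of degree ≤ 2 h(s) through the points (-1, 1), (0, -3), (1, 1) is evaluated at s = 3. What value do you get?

33

Evaluate each Lagrange basis at s = 3:
L_0(3) = (3)·(2)/[(-1)·(-2)] = 3
L_1(3) = (4)·(2)/[(1)·(-1)] = -8
L_2(3) = (4)·(3)/[(2)·(1)] = 6
Sum: 1·(3) + (-3)·(-8) + 1·(6) = 33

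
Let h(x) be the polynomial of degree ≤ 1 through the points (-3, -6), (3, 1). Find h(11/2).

47/12

Evaluate each Lagrange basis at x = 11/2:
L_0(11/2) = (5/2)/[(-6)] = -5/12
L_1(11/2) = (17/2)/[(6)] = 17/12
Sum: (-6)·(-5/12) + 1·(17/12) = 47/12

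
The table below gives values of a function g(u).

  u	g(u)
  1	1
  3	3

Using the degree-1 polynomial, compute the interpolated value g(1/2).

L_0(1/2) = (-5/2)/[(-2)] = 5/4
L_1(1/2) = (-1/2)/[(2)] = -1/4
Sum: 1·(5/4) + 3·(-1/4) = 1/2

1/2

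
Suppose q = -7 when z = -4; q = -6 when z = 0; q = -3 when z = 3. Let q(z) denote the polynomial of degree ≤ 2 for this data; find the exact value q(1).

-73/14

Evaluate each Lagrange basis at z = 1:
L_0(1) = (1)·(-2)/[(-4)·(-7)] = -1/14
L_1(1) = (5)·(-2)/[(4)·(-3)] = 5/6
L_2(1) = (5)·(1)/[(7)·(3)] = 5/21
Sum: (-7)·(-1/14) + (-6)·(5/6) + (-3)·(5/21) = -73/14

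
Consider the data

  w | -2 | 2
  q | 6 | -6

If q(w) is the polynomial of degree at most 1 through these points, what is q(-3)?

9

Evaluate each Lagrange basis at w = -3:
L_0(-3) = (-5)/[(-4)] = 5/4
L_1(-3) = (-1)/[(4)] = -1/4
Sum: 6·(5/4) + (-6)·(-1/4) = 9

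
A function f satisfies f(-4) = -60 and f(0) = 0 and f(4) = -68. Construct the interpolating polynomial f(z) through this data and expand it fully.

f(z) = -4z^2 - z

Newton's divided differences:
f[-4,0] = (0 - (-60)) / (0 - (-4)) = 15
f[0,4] = (-68 - 0) / (4 - 0) = -17
f[-4,0,4] = (-17 - 15) / (4 - (-4)) = -4
f(z) = -60 + 15·(z + 4) + (-4)·(z + 4)z
Expanding: f(z) = -4z^2 - z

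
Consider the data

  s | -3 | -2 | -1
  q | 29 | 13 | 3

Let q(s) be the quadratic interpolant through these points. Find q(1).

Evaluate each Lagrange basis at s = 1:
L_0(1) = (3)·(2)/[(-1)·(-2)] = 3
L_1(1) = (4)·(2)/[(1)·(-1)] = -8
L_2(1) = (4)·(3)/[(2)·(1)] = 6
Sum: 29·(3) + 13·(-8) + 3·(6) = 1

1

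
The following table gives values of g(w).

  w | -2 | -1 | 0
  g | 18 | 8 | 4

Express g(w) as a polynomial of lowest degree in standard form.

g(w) = 3w^2 - w + 4

Newton's divided differences:
g[-2,-1] = (8 - 18) / (-1 - (-2)) = -10
g[-1,0] = (4 - 8) / (0 - (-1)) = -4
g[-2,-1,0] = (-4 - (-10)) / (0 - (-2)) = 3
g(w) = 18 + (-10)·(w + 2) + 3·(w + 2)(w + 1)
Expanding: g(w) = 3w^2 - w + 4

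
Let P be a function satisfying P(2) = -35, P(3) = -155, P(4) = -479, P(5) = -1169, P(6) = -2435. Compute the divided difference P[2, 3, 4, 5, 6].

P[2,3] = (-155 - (-35)) / (3 - 2) = -120
P[3,4] = (-479 - (-155)) / (4 - 3) = -324
P[4,5] = (-1169 - (-479)) / (5 - 4) = -690
P[5,6] = (-2435 - (-1169)) / (6 - 5) = -1266
P[2,3,4] = (-324 - (-120)) / (4 - 2) = -102
P[3,4,5] = (-690 - (-324)) / (5 - 3) = -183
P[4,5,6] = (-1266 - (-690)) / (6 - 4) = -288
P[2,3,4,5] = (-183 - (-102)) / (5 - 2) = -27
P[3,4,5,6] = (-288 - (-183)) / (6 - 3) = -35
P[2,3,4,5,6] = (-35 - (-27)) / (6 - 2) = -2

-2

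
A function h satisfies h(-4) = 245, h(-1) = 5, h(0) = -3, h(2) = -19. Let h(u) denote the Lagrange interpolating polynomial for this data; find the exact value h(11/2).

Evaluate each Lagrange basis at u = 11/2:
L_0(11/2) = (13/2)·(11/2)·(7/2)/[(-3)·(-4)·(-6)] = -1001/576
L_1(11/2) = (19/2)·(11/2)·(7/2)/[(3)·(-1)·(-3)] = 1463/72
L_2(11/2) = (19/2)·(13/2)·(7/2)/[(4)·(1)·(-2)] = -1729/64
L_3(11/2) = (19/2)·(13/2)·(11/2)/[(6)·(3)·(2)] = 2717/288
Sum: 245·(-1001/576) + 5·(1463/72) + (-3)·(-1729/64) + (-19)·(2717/288) = -3379/8

-3379/8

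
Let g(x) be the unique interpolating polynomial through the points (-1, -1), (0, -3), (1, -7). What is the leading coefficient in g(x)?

The leading coefficient equals the top divided difference g[-1,0,1].
g[-1,0] = (-3 - (-1)) / (0 - (-1)) = -2
g[0,1] = (-7 - (-3)) / (1 - 0) = -4
g[-1,0,1] = (-4 - (-2)) / (1 - (-1)) = -1

-1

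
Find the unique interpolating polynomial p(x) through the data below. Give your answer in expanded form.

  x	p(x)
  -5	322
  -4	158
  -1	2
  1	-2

L_0(x) = (x + 4)(x + 1)(x - 1) / [-24] = -(1/24)x^3 - (1/6)x^2 + (1/24)x + 1/6
L_1(x) = (x + 5)(x + 1)(x - 1) / [15] = (1/15)x^3 + (1/3)x^2 - (1/15)x - 1/3
L_2(x) = (x + 5)(x + 4)(x - 1) / [-24] = -(1/24)x^3 - (1/3)x^2 - (11/24)x + 5/6
L_3(x) = (x + 5)(x + 4)(x + 1) / [60] = (1/60)x^3 + (1/6)x^2 + (29/60)x + 1/3
p(x) = 322·L_0 + 158·L_1 + 2·L_2 + (-2)·L_3
  322·L_0(x) = -(161/12)x^3 - (161/3)x^2 + (161/12)x + 161/3
  158·L_1(x) = (158/15)x^3 + (158/3)x^2 - (158/15)x - 158/3
  2·L_2(x) = -(1/12)x^3 - (2/3)x^2 - (11/12)x + 5/3
  (-2)·L_3(x) = -(1/30)x^3 - (1/3)x^2 - (29/30)x - 2/3
Adding term by term: -3x^3 - 2x^2 + x + 2

p(x) = -3x^3 - 2x^2 + x + 2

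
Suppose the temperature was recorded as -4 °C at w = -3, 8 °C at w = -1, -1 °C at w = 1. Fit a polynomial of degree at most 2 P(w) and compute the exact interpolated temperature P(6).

Evaluate each Lagrange basis at w = 6:
L_0(6) = (7)·(5)/[(-2)·(-4)] = 35/8
L_1(6) = (9)·(5)/[(2)·(-2)] = -45/4
L_2(6) = (9)·(7)/[(4)·(2)] = 63/8
Sum: (-4)·(35/8) + 8·(-45/4) + (-1)·(63/8) = -923/8

-923/8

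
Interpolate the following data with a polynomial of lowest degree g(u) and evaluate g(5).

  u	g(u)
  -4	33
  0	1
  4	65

96

L_0(5) = (5)·(1)/[(-4)·(-8)] = 5/32
L_1(5) = (9)·(1)/[(4)·(-4)] = -9/16
L_2(5) = (9)·(5)/[(8)·(4)] = 45/32
Sum: 33·(5/32) + 1·(-9/16) + 65·(45/32) = 96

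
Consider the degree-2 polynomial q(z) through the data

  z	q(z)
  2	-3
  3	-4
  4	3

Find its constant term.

23

Build the Lagrange basis polynomials:
L_0(z) = (z - 3)(z - 4) / [2] = (1/2)z^2 - (7/2)z + 6
L_1(z) = (z - 2)(z - 4) / [-1] = -z^2 + 6z - 8
L_2(z) = (z - 2)(z - 3) / [2] = (1/2)z^2 - (5/2)z + 3
q(z) = (-3)·L_0 + (-4)·L_1 + 3·L_2
Only the constant term is needed; take it from each L_i and combine:
(-3)·(6) + (-4)·(-8) + 3·(3) = 23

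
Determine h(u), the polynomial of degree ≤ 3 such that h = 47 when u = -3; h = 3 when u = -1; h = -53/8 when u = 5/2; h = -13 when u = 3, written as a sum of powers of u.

h(u) = -u^3 + 2u^2 - u - 1

Build the Lagrange basis polynomials:
L_0(u) = (u + 1)(u - 5/2)(u - 3) / [-66] = -(1/66)u^3 + (3/44)u^2 - (1/33)u - 5/44
L_1(u) = (u + 3)(u - 5/2)(u - 3) / [28] = (1/28)u^3 - (5/56)u^2 - (9/28)u + 45/56
L_2(u) = (u + 3)(u + 1)(u - 3) / [-77/8] = -(8/77)u^3 - (8/77)u^2 + (72/77)u + 72/77
L_3(u) = (u + 3)(u + 1)(u - 5/2) / [12] = (1/12)u^3 + (1/8)u^2 - (7/12)u - 5/8
h(u) = 47·L_0 + 3·L_1 + (-53/8)·L_2 + (-13)·L_3
  47·L_0(u) = -(47/66)u^3 + (141/44)u^2 - (47/33)u - 235/44
  3·L_1(u) = (3/28)u^3 - (15/56)u^2 - (27/28)u + 135/56
  (-53/8)·L_2(u) = (53/77)u^3 + (53/77)u^2 - (477/77)u - 477/77
  (-13)·L_3(u) = -(13/12)u^3 - (13/8)u^2 + (91/12)u + 65/8
Adding term by term: -u^3 + 2u^2 - u - 1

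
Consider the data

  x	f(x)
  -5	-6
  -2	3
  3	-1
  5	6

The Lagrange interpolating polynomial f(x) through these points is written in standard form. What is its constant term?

55/56

Build the Lagrange basis polynomials:
L_0(x) = (x + 2)(x - 3)(x - 5) / [-240] = -(1/240)x^3 + (1/40)x^2 + (1/240)x - 1/8
L_1(x) = (x + 5)(x - 3)(x - 5) / [105] = (1/105)x^3 - (1/35)x^2 - (5/21)x + 5/7
L_2(x) = (x + 5)(x + 2)(x - 5) / [-80] = -(1/80)x^3 - (1/40)x^2 + (5/16)x + 5/8
L_3(x) = (x + 5)(x + 2)(x - 3) / [140] = (1/140)x^3 + (1/35)x^2 - (11/140)x - 3/14
f(x) = (-6)·L_0 + 3·L_1 + (-1)·L_2 + 6·L_3
Only the constant term is needed; take it from each L_i and combine:
(-6)·(-1/8) + 3·(5/7) + (-1)·(5/8) + 6·(-3/14) = 55/56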